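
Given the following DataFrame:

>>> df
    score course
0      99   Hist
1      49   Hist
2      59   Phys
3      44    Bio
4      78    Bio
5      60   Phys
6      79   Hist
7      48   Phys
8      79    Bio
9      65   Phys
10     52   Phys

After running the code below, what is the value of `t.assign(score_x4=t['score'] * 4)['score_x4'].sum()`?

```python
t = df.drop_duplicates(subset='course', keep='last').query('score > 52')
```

drop duplicate course (keep=last):
    score course
6      79   Hist
8      79    Bio
10     52   Phys
filter rows where score > 52:
   score course
6     79   Hist
8     79    Bio
add column score_x4 = t['score'] * 4:
   score course  score_x4
6     79   Hist       316
8     79    Bio       316
Reading off the sum of column 'score_x4', we get 632.

632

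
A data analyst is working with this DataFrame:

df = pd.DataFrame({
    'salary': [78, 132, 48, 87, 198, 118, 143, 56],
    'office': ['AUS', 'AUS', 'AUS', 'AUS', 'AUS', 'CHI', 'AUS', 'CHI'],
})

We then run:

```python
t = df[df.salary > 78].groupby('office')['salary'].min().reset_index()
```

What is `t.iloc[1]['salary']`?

118

filter rows where salary > 78:
   salary office
1     132    AUS
3      87    AUS
4     198    AUS
5     118    CHI
6     143    AUS
group by office, min of salary:
office
AUS     87
CHI    118
Name: salary, dtype: int64
reset_index():
  office  salary
0    AUS      87
1    CHI     118
So iloc[1]['salary'] = 118.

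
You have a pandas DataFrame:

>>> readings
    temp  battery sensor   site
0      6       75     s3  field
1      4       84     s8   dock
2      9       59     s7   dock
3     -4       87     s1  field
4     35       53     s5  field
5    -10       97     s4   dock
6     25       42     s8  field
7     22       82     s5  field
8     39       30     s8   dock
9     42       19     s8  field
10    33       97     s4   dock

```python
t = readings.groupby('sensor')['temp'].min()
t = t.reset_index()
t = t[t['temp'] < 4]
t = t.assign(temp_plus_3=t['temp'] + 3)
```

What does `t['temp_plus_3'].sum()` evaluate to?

-8

group by sensor, min of temp:
sensor
s1    -4
s3     6
s4   -10
s5    22
s7     9
s8     4
Name: temp, dtype: int64
reset_index():
  sensor  temp
0     s1    -4
1     s3     6
2     s4   -10
3     s5    22
4     s7     9
5     s8     4
filter rows where temp < 4:
  sensor  temp
0     s1    -4
2     s4   -10
add column temp_plus_3 = t['temp'] + 3:
  sensor  temp  temp_plus_3
0     s1    -4           -1
2     s4   -10           -7
Reading off the sum of column 'temp_plus_3', we get -8.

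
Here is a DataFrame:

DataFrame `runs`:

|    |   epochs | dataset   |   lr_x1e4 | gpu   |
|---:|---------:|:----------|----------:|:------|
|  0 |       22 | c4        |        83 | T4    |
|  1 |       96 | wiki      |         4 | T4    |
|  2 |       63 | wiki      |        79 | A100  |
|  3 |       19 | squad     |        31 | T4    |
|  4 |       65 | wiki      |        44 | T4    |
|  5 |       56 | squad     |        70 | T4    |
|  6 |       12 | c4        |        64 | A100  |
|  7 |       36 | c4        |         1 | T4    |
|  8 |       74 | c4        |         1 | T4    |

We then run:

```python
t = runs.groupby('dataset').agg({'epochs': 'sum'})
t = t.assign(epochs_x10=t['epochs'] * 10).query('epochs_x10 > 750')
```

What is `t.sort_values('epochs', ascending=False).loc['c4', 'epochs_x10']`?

1440

group by dataset, sum of epochs:
         epochs
dataset        
c4          144
squad        75
wiki        224
add column epochs_x10 = t['epochs'] * 10:
         epochs  epochs_x10
dataset                    
c4          144        1440
squad        75         750
wiki        224        2240
filter rows where epochs_x10 > 750:
         epochs  epochs_x10
dataset                    
c4          144        1440
wiki        224        2240
sort by epochs descending:
         epochs  epochs_x10
dataset                    
wiki        224        2240
c4          144        1440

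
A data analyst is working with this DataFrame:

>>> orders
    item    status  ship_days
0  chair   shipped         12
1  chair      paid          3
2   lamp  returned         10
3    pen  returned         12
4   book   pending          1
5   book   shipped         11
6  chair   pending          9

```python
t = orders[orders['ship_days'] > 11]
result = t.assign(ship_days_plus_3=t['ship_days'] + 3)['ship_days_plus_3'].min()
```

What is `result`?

filter rows where ship_days > 11:
    item    status  ship_days
0  chair   shipped         12
3    pen  returned         12
add column ship_days_plus_3 = t['ship_days'] + 3:
    item    status  ship_days  ship_days_plus_3
0  chair   shipped         12                15
3    pen  returned         12                15
Taking the min of column 'ship_days_plus_3' gives 15.

15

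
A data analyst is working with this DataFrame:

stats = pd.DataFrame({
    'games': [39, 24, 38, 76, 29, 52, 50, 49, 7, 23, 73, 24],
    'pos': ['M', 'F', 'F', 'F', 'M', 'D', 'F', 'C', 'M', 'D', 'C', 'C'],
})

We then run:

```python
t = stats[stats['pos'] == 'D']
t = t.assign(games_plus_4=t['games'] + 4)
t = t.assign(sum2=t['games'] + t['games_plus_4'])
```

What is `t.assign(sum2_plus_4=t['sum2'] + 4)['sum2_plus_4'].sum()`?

166

filter rows where pos == 'D':
   games pos
5     52   D
9     23   D
add column games_plus_4 = t['games'] + 4:
   games pos  games_plus_4
5     52   D            56
9     23   D            27
add column sum2 = t['games'] + t['games_plus_4']:
   games pos  games_plus_4  sum2
5     52   D            56   108
9     23   D            27    50
add column sum2_plus_4 = t['sum2'] + 4:
   games pos  games_plus_4  sum2  sum2_plus_4
5     52   D            56   108          112
9     23   D            27    50           54
sum of column 'sum2_plus_4' → 166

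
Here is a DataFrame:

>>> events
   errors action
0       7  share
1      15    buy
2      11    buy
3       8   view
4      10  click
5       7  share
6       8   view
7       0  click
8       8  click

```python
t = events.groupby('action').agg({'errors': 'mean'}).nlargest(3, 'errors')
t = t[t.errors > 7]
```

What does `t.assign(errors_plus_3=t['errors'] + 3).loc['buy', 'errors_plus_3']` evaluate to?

16.0

group by action, mean of errors:
        errors
action        
buy       13.0
click      6.0
share      7.0
view       8.0
take 3 rows with largest errors:
        errors
action        
buy       13.0
view       8.0
share      7.0
filter rows where errors > 7:
        errors
action        
buy       13.0
view       8.0
add column errors_plus_3 = t['errors'] + 3:
        errors  errors_plus_3
action                       
buy       13.0           16.0
view       8.0           11.0
Hence 16.0.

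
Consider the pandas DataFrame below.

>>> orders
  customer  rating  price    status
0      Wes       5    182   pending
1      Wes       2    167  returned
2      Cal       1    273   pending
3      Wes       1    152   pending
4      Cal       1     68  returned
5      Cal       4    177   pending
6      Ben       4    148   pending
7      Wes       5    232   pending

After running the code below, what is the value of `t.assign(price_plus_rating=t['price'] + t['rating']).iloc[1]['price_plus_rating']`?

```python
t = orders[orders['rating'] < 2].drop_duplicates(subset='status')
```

69

filter rows where rating < 2:
  customer  rating  price    status
2      Cal       1    273   pending
3      Wes       1    152   pending
4      Cal       1     68  returned
drop duplicate status (keep=first):
  customer  rating  price    status
2      Cal       1    273   pending
4      Cal       1     68  returned
add column price_plus_rating = t['price'] + t['rating']:
  customer  rating  price    status  price_plus_rating
2      Cal       1    273   pending                274
4      Cal       1     68  returned                 69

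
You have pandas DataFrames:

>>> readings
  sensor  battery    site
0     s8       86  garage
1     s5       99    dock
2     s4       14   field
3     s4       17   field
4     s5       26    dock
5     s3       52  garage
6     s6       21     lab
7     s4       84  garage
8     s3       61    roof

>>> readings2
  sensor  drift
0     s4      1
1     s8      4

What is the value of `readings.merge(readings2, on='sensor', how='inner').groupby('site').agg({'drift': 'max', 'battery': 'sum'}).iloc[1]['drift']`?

merge on 'sensor' (how='inner') → 4 rows:
  sensor  battery    site  drift
0     s8       86  garage      4
1     s4       14   field      1
2     s4       17   field      1
3     s4       84  garage      1
group by site: max(drift), sum(battery):
        drift  battery
site                  
field       1       31
garage      4      170
Finally, value at position 1, column 'drift' = 4.

4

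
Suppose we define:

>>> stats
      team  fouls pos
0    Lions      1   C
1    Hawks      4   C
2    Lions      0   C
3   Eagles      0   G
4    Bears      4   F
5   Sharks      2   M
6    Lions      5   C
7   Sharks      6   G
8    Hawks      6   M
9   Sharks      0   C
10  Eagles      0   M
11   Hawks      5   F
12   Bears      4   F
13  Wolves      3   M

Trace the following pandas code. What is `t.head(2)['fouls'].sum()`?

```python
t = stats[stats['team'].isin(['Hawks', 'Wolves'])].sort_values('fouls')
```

7

filter rows where team in ['Hawks', 'Wolves']:
      team  fouls pos
1    Hawks      4   C
8    Hawks      6   M
11   Hawks      5   F
13  Wolves      3   M
sort by fouls:
      team  fouls pos
13  Wolves      3   M
1    Hawks      4   C
11   Hawks      5   F
8    Hawks      6   M
take first 2 rows:
      team  fouls pos
13  Wolves      3   M
1    Hawks      4   C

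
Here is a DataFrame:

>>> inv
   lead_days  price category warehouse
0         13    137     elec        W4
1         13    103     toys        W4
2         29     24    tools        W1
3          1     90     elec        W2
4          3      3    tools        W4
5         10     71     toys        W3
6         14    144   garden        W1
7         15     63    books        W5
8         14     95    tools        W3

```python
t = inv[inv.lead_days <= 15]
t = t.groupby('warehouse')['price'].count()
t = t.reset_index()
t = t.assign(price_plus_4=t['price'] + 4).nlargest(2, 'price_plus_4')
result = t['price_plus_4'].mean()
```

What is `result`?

6.5

filter rows where lead_days <= 15:
   lead_days  price category warehouse
0         13    137     elec        W4
1         13    103     toys        W4
3          1     90     elec        W2
4          3      3    tools        W4
5         10     71     toys        W3
6         14    144   garden        W1
7         15     63    books        W5
8         14     95    tools        W3
group by warehouse, count of price:
warehouse
W1    1
W2    1
W3    2
W4    3
W5    1
Name: price, dtype: int64
reset_index():
  warehouse  price
0        W1      1
1        W2      1
2        W3      2
3        W4      3
4        W5      1
add column price_plus_4 = t['price'] + 4:
  warehouse  price  price_plus_4
0        W1      1             5
1        W2      1             5
2        W3      2             6
3        W4      3             7
4        W5      1             5
take 2 rows with largest price_plus_4:
  warehouse  price  price_plus_4
3        W4      3             7
2        W3      2             6
Hence 6.5.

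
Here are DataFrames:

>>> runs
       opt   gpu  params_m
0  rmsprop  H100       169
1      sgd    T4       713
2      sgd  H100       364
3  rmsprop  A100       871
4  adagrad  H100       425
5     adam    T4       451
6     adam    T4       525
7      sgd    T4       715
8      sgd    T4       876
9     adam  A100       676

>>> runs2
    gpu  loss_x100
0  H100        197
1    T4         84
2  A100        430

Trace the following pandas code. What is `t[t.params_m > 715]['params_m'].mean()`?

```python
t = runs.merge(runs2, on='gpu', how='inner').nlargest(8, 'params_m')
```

merge on 'gpu' (how='inner') → 10 rows:
       opt   gpu  params_m  loss_x100
0  rmsprop  H100       169        197
1      sgd    T4       713         84
2      sgd  H100       364        197
3  rmsprop  A100       871        430
4  adagrad  H100       425        197
5     adam    T4       451         84
6     adam    T4       525         84
7      sgd    T4       715         84
8      sgd    T4       876         84
9     adam  A100       676        430
take 8 rows with largest params_m:
       opt   gpu  params_m  loss_x100
8      sgd    T4       876         84
3  rmsprop  A100       871        430
7      sgd    T4       715         84
1      sgd    T4       713         84
9     adam  A100       676        430
6     adam    T4       525         84
5     adam    T4       451         84
4  adagrad  H100       425        197
filter rows where params_m > 715:
       opt   gpu  params_m  loss_x100
8      sgd    T4       876         84
3  rmsprop  A100       871        430

873.5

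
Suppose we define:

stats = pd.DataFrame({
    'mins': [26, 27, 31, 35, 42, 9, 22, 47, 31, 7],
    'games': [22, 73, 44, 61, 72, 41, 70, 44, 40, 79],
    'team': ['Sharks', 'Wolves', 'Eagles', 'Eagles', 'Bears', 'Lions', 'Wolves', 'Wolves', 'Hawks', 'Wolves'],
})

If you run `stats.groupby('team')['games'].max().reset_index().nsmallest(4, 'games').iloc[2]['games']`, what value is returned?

41

group by team, max of games:
team
Bears     72
Eagles    61
Hawks     40
Lions     41
Sharks    22
Wolves    79
Name: games, dtype: int64
reset_index():
     team  games
0   Bears     72
1  Eagles     61
2   Hawks     40
3   Lions     41
4  Sharks     22
5  Wolves     79
take 4 rows with smallest games:
     team  games
4  Sharks     22
2   Hawks     40
3   Lions     41
1  Eagles     61
Hence 41.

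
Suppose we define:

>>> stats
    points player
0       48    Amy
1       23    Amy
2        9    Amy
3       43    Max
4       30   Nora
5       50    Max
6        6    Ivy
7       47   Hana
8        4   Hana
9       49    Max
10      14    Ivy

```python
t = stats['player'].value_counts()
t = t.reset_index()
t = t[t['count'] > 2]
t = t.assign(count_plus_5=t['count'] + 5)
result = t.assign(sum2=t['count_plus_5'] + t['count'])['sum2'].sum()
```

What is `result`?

22

value_counts of player:
player
Amy     3
Max     3
Ivy     2
Hana    2
Nora    1
Name: count, dtype: int64
reset_index():
  player  count
0    Amy      3
1    Max      3
2    Ivy      2
3   Hana      2
4   Nora      1
filter rows where count > 2:
  player  count
0    Amy      3
1    Max      3
add column count_plus_5 = t['count'] + 5:
  player  count  count_plus_5
0    Amy      3             8
1    Max      3             8
add column sum2 = t['count_plus_5'] + t['count']:
  player  count  count_plus_5  sum2
0    Amy      3             8    11
1    Max      3             8    11
So sum() = 22.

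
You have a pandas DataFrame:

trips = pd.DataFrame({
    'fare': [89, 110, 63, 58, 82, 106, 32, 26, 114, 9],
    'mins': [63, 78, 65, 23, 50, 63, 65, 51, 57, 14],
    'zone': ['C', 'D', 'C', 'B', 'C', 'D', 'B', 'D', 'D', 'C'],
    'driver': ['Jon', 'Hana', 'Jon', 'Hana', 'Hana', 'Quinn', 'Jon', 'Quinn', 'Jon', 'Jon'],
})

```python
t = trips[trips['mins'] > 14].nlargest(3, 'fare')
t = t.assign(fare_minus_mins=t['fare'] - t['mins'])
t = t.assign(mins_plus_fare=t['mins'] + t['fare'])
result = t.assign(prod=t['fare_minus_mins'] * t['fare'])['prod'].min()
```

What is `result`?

3520

filter rows where mins > 14:
   fare  mins zone driver
0    89    63    C    Jon
1   110    78    D   Hana
2    63    65    C    Jon
3    58    23    B   Hana
4    82    50    C   Hana
5   106    63    D  Quinn
6    32    65    B    Jon
7    26    51    D  Quinn
8   114    57    D    Jon
take 3 rows with largest fare:
   fare  mins zone driver
8   114    57    D    Jon
1   110    78    D   Hana
5   106    63    D  Quinn
add column fare_minus_mins = t['fare'] - t['mins']:
   fare  mins zone driver  fare_minus_mins
8   114    57    D    Jon               57
1   110    78    D   Hana               32
5   106    63    D  Quinn               43
add column mins_plus_fare = t['mins'] + t['fare']:
   fare  mins zone driver  fare_minus_mins  mins_plus_fare
8   114    57    D    Jon               57             171
1   110    78    D   Hana               32             188
5   106    63    D  Quinn               43             169
add column prod = t['fare_minus_mins'] * t['fare']:
   fare  mins zone driver  fare_minus_mins  mins_plus_fare  prod
8   114    57    D    Jon               57             171  6498
1   110    78    D   Hana               32             188  3520
5   106    63    D  Quinn               43             169  4558
Hence 3520.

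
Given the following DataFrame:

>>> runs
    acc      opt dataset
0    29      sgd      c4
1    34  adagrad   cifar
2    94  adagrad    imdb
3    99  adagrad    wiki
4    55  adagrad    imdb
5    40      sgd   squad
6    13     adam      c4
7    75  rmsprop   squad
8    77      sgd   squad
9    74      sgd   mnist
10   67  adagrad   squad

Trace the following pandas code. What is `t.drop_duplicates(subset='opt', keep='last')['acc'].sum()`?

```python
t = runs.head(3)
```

123

take first 3 rows:
   acc      opt dataset
0   29      sgd      c4
1   34  adagrad   cifar
2   94  adagrad    imdb
drop duplicate opt (keep=last):
   acc      opt dataset
0   29      sgd      c4
2   94  adagrad    imdb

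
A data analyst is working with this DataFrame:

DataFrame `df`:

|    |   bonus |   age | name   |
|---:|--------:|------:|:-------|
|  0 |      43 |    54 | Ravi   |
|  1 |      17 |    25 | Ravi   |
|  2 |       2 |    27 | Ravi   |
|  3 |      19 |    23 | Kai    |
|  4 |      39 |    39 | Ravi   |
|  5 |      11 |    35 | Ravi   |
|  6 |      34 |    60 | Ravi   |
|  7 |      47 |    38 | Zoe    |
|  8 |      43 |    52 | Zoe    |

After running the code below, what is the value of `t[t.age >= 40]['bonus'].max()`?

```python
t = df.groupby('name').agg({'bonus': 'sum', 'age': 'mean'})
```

146

group by name: sum(bonus), mean(age):
      bonus   age
name             
Kai      19  23.0
Ravi    146  40.0
Zoe      90  45.0
filter rows where age >= 40:
      bonus   age
name             
Ravi    146  40.0
Zoe      90  45.0
Taking the max of column 'bonus' gives 146.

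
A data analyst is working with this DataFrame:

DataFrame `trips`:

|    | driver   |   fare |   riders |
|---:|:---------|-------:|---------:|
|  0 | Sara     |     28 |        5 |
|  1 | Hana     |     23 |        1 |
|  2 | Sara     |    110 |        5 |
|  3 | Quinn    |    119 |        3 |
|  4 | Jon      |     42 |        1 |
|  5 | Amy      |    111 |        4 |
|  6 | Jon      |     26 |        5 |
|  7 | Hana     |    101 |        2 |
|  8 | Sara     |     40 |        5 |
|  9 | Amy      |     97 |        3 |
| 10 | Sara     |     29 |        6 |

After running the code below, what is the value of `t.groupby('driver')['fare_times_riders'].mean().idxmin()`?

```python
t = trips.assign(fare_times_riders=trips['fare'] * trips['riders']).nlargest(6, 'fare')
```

add column fare_times_riders = trips['fare'] * trips['riders']:
   driver  fare  riders  fare_times_riders
0    Sara    28       5                140
1    Hana    23       1                 23
2    Sara   110       5                550
3   Quinn   119       3                357
4     Jon    42       1                 42
5     Amy   111       4                444
6     Jon    26       5                130
7    Hana   101       2                202
8    Sara    40       5                200
9     Amy    97       3                291
10   Sara    29       6                174
take 6 rows with largest fare:
  driver  fare  riders  fare_times_riders
3  Quinn   119       3                357
5    Amy   111       4                444
2   Sara   110       5                550
7   Hana   101       2                202
9    Amy    97       3                291
4    Jon    42       1                 42
group by driver, mean of fare_times_riders:
driver
Amy      367.5
Hana     202.0
Jon       42.0
Quinn    357.0
Sara     550.0
Name: fare_times_riders, dtype: float64
Reading off the label with the smallest value, we get Jon.

Jon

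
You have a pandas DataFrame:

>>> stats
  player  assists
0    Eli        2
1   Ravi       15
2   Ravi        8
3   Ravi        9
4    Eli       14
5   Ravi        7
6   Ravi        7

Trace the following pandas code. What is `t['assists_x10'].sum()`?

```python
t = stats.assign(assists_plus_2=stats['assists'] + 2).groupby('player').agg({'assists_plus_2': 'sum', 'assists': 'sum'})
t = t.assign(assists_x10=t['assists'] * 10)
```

620

add column assists_plus_2 = stats['assists'] + 2:
  player  assists  assists_plus_2
0    Eli        2               4
1   Ravi       15              17
2   Ravi        8              10
3   Ravi        9              11
4    Eli       14              16
5   Ravi        7               9
6   Ravi        7               9
group by player: sum(assists_plus_2), sum(assists):
        assists_plus_2  assists
player                         
Eli                 20       16
Ravi                56       46
add column assists_x10 = t['assists'] * 10:
        assists_plus_2  assists  assists_x10
player                                      
Eli                 20       16          160
Ravi                56       46          460
Reading off the sum of column 'assists_x10', we get 620.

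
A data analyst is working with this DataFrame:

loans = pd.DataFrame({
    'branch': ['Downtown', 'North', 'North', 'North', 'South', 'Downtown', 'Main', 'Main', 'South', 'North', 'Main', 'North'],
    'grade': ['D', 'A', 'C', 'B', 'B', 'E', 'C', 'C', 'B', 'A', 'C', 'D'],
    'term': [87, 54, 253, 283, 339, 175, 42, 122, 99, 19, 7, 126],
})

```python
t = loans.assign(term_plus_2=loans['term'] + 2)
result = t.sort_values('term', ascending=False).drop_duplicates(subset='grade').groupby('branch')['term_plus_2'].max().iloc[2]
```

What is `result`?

341

add column term_plus_2 = loans['term'] + 2:
      branch grade  term  term_plus_2
0   Downtown     D    87           89
1      North     A    54           56
2      North     C   253          255
3      North     B   283          285
4      South     B   339          341
5   Downtown     E   175          177
6       Main     C    42           44
7       Main     C   122          124
8      South     B    99          101
9      North     A    19           21
10      Main     C     7            9
11     North     D   126          128
sort by term descending:
      branch grade  term  term_plus_2
4      South     B   339          341
3      North     B   283          285
2      North     C   253          255
5   Downtown     E   175          177
11     North     D   126          128
7       Main     C   122          124
8      South     B    99          101
0   Downtown     D    87           89
1      North     A    54           56
6       Main     C    42           44
9      North     A    19           21
10      Main     C     7            9
drop duplicate grade (keep=first):
      branch grade  term  term_plus_2
4      South     B   339          341
2      North     C   253          255
5   Downtown     E   175          177
11     North     D   126          128
1      North     A    54           56
group by branch, max of term_plus_2:
branch
Downtown    177
North       255
South       341
Name: term_plus_2, dtype: int64
The value at position 2 is 341.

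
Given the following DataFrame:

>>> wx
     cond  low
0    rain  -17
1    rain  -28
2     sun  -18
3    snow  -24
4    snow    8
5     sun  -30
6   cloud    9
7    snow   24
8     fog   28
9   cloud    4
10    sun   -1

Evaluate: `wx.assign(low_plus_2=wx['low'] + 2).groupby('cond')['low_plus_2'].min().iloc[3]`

add column low_plus_2 = wx['low'] + 2:
     cond  low  low_plus_2
0    rain  -17         -15
1    rain  -28         -26
2     sun  -18         -16
3    snow  -24         -22
4    snow    8          10
5     sun  -30         -28
6   cloud    9          11
7    snow   24          26
8     fog   28          30
9   cloud    4           6
10    sun   -1           1
group by cond, min of low_plus_2:
cond
cloud     6
fog      30
rain    -26
snow    -22
sun     -28
Name: low_plus_2, dtype: int64
The value at position 3 is -22.

-22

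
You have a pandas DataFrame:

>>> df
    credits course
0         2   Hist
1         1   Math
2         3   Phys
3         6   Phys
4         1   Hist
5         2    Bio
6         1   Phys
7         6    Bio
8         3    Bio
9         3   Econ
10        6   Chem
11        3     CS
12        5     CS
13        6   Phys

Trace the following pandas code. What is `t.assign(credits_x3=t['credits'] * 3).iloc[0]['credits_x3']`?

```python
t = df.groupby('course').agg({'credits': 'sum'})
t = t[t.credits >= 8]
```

33

group by course, sum of credits:
        credits
course         
Bio          11
CS            8
Chem          6
Econ          3
Hist          3
Math          1
Phys         16
filter rows where credits >= 8:
        credits
course         
Bio          11
CS            8
Phys         16
add column credits_x3 = t['credits'] * 3:
        credits  credits_x3
course                     
Bio          11          33
CS            8          24
Phys         16          48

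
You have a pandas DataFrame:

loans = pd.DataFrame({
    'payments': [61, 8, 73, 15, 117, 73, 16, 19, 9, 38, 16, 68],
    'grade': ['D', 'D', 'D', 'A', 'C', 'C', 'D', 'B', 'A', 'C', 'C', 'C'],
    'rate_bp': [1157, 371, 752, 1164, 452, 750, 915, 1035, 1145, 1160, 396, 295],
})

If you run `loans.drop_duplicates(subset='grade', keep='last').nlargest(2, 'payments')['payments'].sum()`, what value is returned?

87

drop duplicate grade (keep=last):
    payments grade  rate_bp
6         16     D      915
7         19     B     1035
8          9     A     1145
11        68     C      295
take 2 rows with largest payments:
    payments grade  rate_bp
11        68     C      295
7         19     B     1035
sum of column 'payments' → 87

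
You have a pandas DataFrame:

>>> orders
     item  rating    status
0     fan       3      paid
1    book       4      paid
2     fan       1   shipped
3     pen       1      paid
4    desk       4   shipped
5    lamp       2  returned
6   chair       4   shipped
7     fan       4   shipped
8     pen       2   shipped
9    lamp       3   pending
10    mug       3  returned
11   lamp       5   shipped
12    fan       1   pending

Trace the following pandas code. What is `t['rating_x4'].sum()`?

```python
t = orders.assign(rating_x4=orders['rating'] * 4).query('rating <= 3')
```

64

add column rating_x4 = orders['rating'] * 4:
     item  rating    status  rating_x4
0     fan       3      paid         12
1    book       4      paid         16
2     fan       1   shipped          4
3     pen       1      paid          4
4    desk       4   shipped         16
5    lamp       2  returned          8
6   chair       4   shipped         16
7     fan       4   shipped         16
8     pen       2   shipped          8
9    lamp       3   pending         12
10    mug       3  returned         12
11   lamp       5   shipped         20
12    fan       1   pending          4
filter rows where rating <= 3:
    item  rating    status  rating_x4
0    fan       3      paid         12
2    fan       1   shipped          4
3    pen       1      paid          4
5   lamp       2  returned          8
8    pen       2   shipped          8
9   lamp       3   pending         12
10   mug       3  returned         12
12   fan       1   pending          4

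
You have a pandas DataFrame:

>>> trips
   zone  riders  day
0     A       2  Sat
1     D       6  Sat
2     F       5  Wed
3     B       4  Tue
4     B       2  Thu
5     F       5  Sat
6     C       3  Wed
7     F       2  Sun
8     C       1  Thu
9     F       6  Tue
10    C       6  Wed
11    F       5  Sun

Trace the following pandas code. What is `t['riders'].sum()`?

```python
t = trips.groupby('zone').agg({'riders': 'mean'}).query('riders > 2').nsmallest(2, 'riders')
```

group by zone, mean of riders:
        riders
zone          
A     2.000000
B     3.000000
C     3.333333
D     6.000000
F     4.600000
filter rows where riders > 2:
        riders
zone          
B     3.000000
C     3.333333
D     6.000000
F     4.600000
take 2 rows with smallest riders:
        riders
zone          
B     3.000000
C     3.333333

6.33333333333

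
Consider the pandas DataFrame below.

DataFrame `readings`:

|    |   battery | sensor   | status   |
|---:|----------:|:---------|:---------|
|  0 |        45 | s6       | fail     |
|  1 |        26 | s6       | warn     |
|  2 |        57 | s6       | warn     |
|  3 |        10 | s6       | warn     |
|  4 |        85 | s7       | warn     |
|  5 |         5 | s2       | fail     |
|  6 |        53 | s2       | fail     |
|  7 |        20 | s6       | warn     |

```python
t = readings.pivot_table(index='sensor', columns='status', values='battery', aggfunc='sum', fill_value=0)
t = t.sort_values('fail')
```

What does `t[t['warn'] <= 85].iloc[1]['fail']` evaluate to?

58

pivot: rows=sensor, cols=status, sum(battery):
status  fail  warn
sensor            
s2        58     0
s6        45   113
s7         0    85
sort by fail:
status  fail  warn
sensor            
s7         0    85
s6        45   113
s2        58     0
filter rows where warn <= 85:
status  fail  warn
sensor            
s7         0    85
s2        58     0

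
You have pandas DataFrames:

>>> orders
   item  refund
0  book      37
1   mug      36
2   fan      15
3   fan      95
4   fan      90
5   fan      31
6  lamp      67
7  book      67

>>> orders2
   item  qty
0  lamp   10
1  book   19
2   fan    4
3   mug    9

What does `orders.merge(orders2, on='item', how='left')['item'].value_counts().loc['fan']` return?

4

merge on 'item' (how='left') → 8 rows:
   item  refund  qty
0  book      37   19
1   mug      36    9
2   fan      15    4
3   fan      95    4
4   fan      90    4
5   fan      31    4
6  lamp      67   10
7  book      67   19
value_counts of item:
item
fan     4
book    2
mug     1
lamp    1
Name: count, dtype: int64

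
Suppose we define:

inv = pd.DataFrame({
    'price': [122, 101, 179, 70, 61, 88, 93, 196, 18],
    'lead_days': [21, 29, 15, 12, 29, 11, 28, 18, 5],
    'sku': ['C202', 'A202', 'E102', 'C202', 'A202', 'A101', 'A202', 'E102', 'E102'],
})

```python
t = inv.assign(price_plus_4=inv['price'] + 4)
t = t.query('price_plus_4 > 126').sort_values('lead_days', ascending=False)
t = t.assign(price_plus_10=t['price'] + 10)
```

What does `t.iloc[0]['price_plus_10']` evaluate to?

206

add column price_plus_4 = inv['price'] + 4:
   price  lead_days   sku  price_plus_4
0    122         21  C202           126
1    101         29  A202           105
2    179         15  E102           183
3     70         12  C202            74
4     61         29  A202            65
5     88         11  A101            92
6     93         28  A202            97
7    196         18  E102           200
8     18          5  E102            22
filter rows where price_plus_4 > 126:
   price  lead_days   sku  price_plus_4
2    179         15  E102           183
7    196         18  E102           200
sort by lead_days descending:
   price  lead_days   sku  price_plus_4
7    196         18  E102           200
2    179         15  E102           183
add column price_plus_10 = t['price'] + 10:
   price  lead_days   sku  price_plus_4  price_plus_10
7    196         18  E102           200            206
2    179         15  E102           183            189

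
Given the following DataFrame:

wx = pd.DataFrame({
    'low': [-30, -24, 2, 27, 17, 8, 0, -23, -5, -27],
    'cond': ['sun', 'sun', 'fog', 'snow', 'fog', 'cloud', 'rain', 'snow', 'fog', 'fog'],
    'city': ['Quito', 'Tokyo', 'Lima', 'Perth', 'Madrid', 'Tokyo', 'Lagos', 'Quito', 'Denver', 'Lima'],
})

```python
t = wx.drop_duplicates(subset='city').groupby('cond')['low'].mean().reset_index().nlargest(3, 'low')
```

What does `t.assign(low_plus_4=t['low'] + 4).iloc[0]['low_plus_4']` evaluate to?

31.0

drop duplicate city (keep=first):
   low  cond    city
0  -30   sun   Quito
1  -24   sun   Tokyo
2    2   fog    Lima
3   27  snow   Perth
4   17   fog  Madrid
6    0  rain   Lagos
8   -5   fog  Denver
group by cond, mean of low:
cond
fog      4.666667
rain     0.000000
snow    27.000000
sun    -27.000000
Name: low, dtype: float64
reset_index():
   cond        low
0   fog   4.666667
1  rain   0.000000
2  snow  27.000000
3   sun -27.000000
take 3 rows with largest low:
   cond        low
2  snow  27.000000
0   fog   4.666667
1  rain   0.000000
add column low_plus_4 = t['low'] + 4:
   cond        low  low_plus_4
2  snow  27.000000   31.000000
0   fog   4.666667    8.666667
1  rain   0.000000    4.000000
Reading off the value at position 0, column 'low_plus_4', we get 31.0.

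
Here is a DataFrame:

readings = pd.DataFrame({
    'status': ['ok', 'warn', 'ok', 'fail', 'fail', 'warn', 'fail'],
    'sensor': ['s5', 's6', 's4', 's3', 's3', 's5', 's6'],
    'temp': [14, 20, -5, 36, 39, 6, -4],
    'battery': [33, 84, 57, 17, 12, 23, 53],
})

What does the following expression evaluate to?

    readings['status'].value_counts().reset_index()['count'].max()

value_counts of status:
status
fail    3
ok      2
warn    2
Name: count, dtype: int64
reset_index():
  status  count
0   fail      3
1     ok      2
2   warn      2
The max of column 'count' is 3.

3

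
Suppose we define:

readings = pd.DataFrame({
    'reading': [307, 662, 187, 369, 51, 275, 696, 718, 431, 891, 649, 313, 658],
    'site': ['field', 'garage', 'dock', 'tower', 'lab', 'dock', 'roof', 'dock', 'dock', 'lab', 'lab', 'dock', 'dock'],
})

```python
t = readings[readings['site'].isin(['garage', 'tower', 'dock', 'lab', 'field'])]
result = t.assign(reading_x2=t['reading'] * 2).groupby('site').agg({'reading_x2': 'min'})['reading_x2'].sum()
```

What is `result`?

filter rows where site in ['garage', 'tower', 'dock', 'lab', 'field']:
    reading    site
0       307   field
1       662  garage
2       187    dock
3       369   tower
4        51     lab
5       275    dock
7       718    dock
8       431    dock
9       891     lab
10      649     lab
11      313    dock
12      658    dock
add column reading_x2 = t['reading'] * 2:
    reading    site  reading_x2
0       307   field         614
1       662  garage        1324
2       187    dock         374
3       369   tower         738
4        51     lab         102
5       275    dock         550
7       718    dock        1436
8       431    dock         862
9       891     lab        1782
10      649     lab        1298
11      313    dock         626
12      658    dock        1316
group by site, min of reading_x2:
        reading_x2
site              
dock           374
field          614
garage        1324
lab            102
tower          738
Taking the sum of column 'reading_x2' gives 3152.

3152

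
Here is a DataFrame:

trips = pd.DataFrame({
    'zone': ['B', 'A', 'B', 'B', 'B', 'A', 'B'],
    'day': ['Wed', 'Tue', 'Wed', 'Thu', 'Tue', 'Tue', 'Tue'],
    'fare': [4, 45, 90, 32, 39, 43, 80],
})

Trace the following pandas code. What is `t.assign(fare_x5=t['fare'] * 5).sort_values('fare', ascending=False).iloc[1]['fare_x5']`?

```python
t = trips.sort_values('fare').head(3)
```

sort by fare:
  zone  day  fare
0    B  Wed     4
3    B  Thu    32
4    B  Tue    39
5    A  Tue    43
1    A  Tue    45
6    B  Tue    80
2    B  Wed    90
take first 3 rows:
  zone  day  fare
0    B  Wed     4
3    B  Thu    32
4    B  Tue    39
add column fare_x5 = t['fare'] * 5:
  zone  day  fare  fare_x5
0    B  Wed     4       20
3    B  Thu    32      160
4    B  Tue    39      195
sort by fare descending:
  zone  day  fare  fare_x5
4    B  Tue    39      195
3    B  Thu    32      160
0    B  Wed     4       20

160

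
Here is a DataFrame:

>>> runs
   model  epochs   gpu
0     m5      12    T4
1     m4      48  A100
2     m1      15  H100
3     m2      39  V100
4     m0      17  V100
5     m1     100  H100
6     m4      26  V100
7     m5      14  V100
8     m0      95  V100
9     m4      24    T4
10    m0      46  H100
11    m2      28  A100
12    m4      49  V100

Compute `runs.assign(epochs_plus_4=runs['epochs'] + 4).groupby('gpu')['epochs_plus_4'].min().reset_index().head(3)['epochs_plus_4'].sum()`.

67

add column epochs_plus_4 = runs['epochs'] + 4:
   model  epochs   gpu  epochs_plus_4
0     m5      12    T4             16
1     m4      48  A100             52
2     m1      15  H100             19
3     m2      39  V100             43
4     m0      17  V100             21
5     m1     100  H100            104
6     m4      26  V100             30
7     m5      14  V100             18
8     m0      95  V100             99
9     m4      24    T4             28
10    m0      46  H100             50
11    m2      28  A100             32
12    m4      49  V100             53
group by gpu, min of epochs_plus_4:
gpu
A100    32
H100    19
T4      16
V100    18
Name: epochs_plus_4, dtype: int64
reset_index():
    gpu  epochs_plus_4
0  A100             32
1  H100             19
2    T4             16
3  V100             18
take first 3 rows:
    gpu  epochs_plus_4
0  A100             32
1  H100             19
2    T4             16
Hence 67.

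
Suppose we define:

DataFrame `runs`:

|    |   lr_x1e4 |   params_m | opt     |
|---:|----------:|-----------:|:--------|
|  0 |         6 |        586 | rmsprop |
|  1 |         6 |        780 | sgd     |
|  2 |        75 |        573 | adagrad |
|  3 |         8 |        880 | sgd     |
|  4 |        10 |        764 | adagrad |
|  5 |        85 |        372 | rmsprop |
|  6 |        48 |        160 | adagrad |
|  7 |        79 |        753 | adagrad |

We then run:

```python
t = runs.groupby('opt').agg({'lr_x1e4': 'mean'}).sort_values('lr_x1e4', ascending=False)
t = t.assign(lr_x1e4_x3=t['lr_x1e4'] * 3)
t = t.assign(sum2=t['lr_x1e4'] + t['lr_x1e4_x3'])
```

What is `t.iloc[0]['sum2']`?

212.0

group by opt, mean of lr_x1e4:
         lr_x1e4
opt             
adagrad     53.0
rmsprop     45.5
sgd          7.0
sort by lr_x1e4 descending:
         lr_x1e4
opt             
adagrad     53.0
rmsprop     45.5
sgd          7.0
add column lr_x1e4_x3 = t['lr_x1e4'] * 3:
         lr_x1e4  lr_x1e4_x3
opt                         
adagrad     53.0       159.0
rmsprop     45.5       136.5
sgd          7.0        21.0
add column sum2 = t['lr_x1e4'] + t['lr_x1e4_x3']:
         lr_x1e4  lr_x1e4_x3   sum2
opt                                
adagrad     53.0       159.0  212.0
rmsprop     45.5       136.5  182.0
sgd          7.0        21.0   28.0
The value at position 0, column 'sum2' is 212.0.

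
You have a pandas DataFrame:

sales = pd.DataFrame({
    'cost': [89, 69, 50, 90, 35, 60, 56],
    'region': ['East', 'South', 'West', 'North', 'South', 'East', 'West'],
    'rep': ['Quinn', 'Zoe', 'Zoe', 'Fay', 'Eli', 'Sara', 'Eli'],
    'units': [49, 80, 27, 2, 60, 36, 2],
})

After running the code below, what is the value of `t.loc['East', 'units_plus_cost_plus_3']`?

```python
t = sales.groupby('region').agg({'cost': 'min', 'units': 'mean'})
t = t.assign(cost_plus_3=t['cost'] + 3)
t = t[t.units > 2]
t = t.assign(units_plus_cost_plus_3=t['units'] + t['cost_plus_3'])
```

group by region: min(cost), mean(units):
        cost  units
region             
East      60   42.5
North     90    2.0
South     35   70.0
West      50   14.5
add column cost_plus_3 = t['cost'] + 3:
        cost  units  cost_plus_3
region                          
East      60   42.5           63
North     90    2.0           93
South     35   70.0           38
West      50   14.5           53
filter rows where units > 2:
        cost  units  cost_plus_3
region                          
East      60   42.5           63
South     35   70.0           38
West      50   14.5           53
add column units_plus_cost_plus_3 = t['units'] + t['cost_plus_3']:
        cost  units  cost_plus_3  units_plus_cost_plus_3
region                                                  
East      60   42.5           63                   105.5
South     35   70.0           38                   108.0
West      50   14.5           53                    67.5
Reading off the value at row 'East', column 'units_plus_cost_plus_3', we get 105.5.

105.5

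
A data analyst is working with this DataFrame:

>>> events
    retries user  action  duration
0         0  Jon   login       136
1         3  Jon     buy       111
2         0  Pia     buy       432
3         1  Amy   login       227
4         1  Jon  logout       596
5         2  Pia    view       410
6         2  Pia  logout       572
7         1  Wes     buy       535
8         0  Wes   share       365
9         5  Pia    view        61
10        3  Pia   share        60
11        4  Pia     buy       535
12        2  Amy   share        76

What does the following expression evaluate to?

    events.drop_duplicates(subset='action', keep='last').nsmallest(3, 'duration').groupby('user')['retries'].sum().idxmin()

Amy

drop duplicate action (keep=last):
    retries user  action  duration
3         1  Amy   login       227
6         2  Pia  logout       572
9         5  Pia    view        61
11        4  Pia     buy       535
12        2  Amy   share        76
take 3 rows with smallest duration:
    retries user action  duration
9         5  Pia   view        61
12        2  Amy  share        76
3         1  Amy  login       227
group by user, sum of retries:
user
Amy    3
Pia    5
Name: retries, dtype: int64
Hence Amy.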